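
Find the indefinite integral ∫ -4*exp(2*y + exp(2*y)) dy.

Let u = exp(2*y), so du = (2*exp(2*y)) dy.
Rewriting, the integral becomes -2·∫ e^u du = -2·e^u.
Substituting back, u = exp(2*y).

-2*exp(exp(2*y)) + C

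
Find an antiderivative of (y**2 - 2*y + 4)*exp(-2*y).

Use integration by parts with u = y**2 - 2*y + 4, dv = exp(-2*y) dy, so v = -exp(-2*y)/2.
Apply parts 2 times (tabular method): alternate signs, differentiate u down to 0, integrate dv up.

(-2*y**2 + 2*y - 7)*exp(-2*y)/4 + C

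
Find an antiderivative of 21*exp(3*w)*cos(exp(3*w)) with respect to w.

7*sin(exp(3*w)) + C

Let u = exp(3*w), so du = (3*exp(3*w)) dw.
Rewriting, the integral becomes 7·∫ cos(u) du = 7·sin(u).
Substituting back, u = exp(3*w).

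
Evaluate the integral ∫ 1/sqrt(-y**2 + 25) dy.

Substitute y = 5·sin(θ), so dy = 5·cos(θ) dθ and the radical becomes sqrt(-y**2 + 25) = 5·cos(θ) by the Pythagorean identity.
Integrate the resulting trig expression in θ, then back-substitute θ = asin(y/5), sin(θ) = y/5, cos(θ) = sqrt(-y**2 + 25)/5 (absorbing any constant into C).

asin(y/5) + C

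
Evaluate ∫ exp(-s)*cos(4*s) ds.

4*exp(-s)*sin(4*s)/17 - exp(-s)*cos(4*s)/17 + C

Let I denote the integral. Integrate by parts with u = cos(4*s), dv = exp(-s) ds, so v = -exp(-s): I = -exp(-s)*cos(4*s) − 4·∫ exp(-s)*sin(4*s) ds.
Apply parts again with u = sin(4*s), dv = exp(-s) ds: ∫ exp(-s)*sin(4*s) ds = -exp(-s)*sin(4*s) + 4·I. Substituting back brings back I: I = 4*exp(-s)*sin(4*s) - exp(-s)*cos(4*s) − 16·I.
Solving for I: (1 + 16)·I equals the remaining terms, so I = (1/17)·(4*exp(-s)*sin(4*s) - exp(-s)*cos(4*s)).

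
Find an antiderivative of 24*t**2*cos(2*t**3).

4*sin(2*t**3) + C

Let u = 2*t**3, so du = (6*t**2) dt.
Rewriting, the integral becomes 4·∫ cos(u) du = 4·sin(u).
Substituting back, u = 2*t**3.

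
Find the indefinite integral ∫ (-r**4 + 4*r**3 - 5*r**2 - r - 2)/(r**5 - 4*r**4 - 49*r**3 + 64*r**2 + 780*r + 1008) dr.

-1283*log(r - 7)/990 + 31*log(r - 6)/36 - 17*log(r + 2)/36 + 233*log(r + 3)/90 - 59*log(r + 4)/22 + C

Factor the denominator: (r - 7)*(r - 6)*(r + 2)*(r + 3)*(r + 4).
Partial-fraction decomposition: -59/(22*(r + 4)) + 233/(90*(r + 3)) - 17/(36*(r + 2)) + 31/(36*(r - 6)) - 1283/(990*(r - 7)).
Integrate each term: A/(r−a) contributes A·log|r−a|.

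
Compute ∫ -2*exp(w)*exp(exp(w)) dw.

Let u = exp(w), so du = (exp(w)) dw.
Rewriting, the integral becomes -2·∫ e^u du = -2·e^u.
Substituting back, u = exp(w).

-2*exp(exp(w)) + C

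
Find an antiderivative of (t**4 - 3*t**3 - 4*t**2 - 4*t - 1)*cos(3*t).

Use integration by parts with u = t**4 - 3*t**3 - 4*t**2 - 4*t - 1, dv = cos(3*t) dt, so v = sin(3*t)/3.
Apply parts 4 times (tabular method): alternate signs, differentiate u down to 0, integrate dv up.

t**4*sin(3*t)/3 - t**3*sin(3*t) + 4*t**3*cos(3*t)/9 - 16*t**2*sin(3*t)/9 - t**2*cos(3*t) - 2*t*sin(3*t)/3 - 32*t*cos(3*t)/27 + 5*sin(3*t)/81 - 2*cos(3*t)/9 + C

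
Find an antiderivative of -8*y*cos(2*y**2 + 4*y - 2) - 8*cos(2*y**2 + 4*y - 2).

-2*sin(2*y**2 + 4*y - 2) + C

Let u = 2*y**2 + 4*y - 2, so du = (4*y + 4) dy.
Rewriting, the integral becomes -2·∫ cos(u) du = -2·sin(u).
Substituting back, u = 2*y**2 + 4*y - 2.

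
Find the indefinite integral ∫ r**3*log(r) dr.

Use integration by parts with u = log(r), dv = r**3 dr.
Then du = 1/r dr and v = r**4/4.

r**4*log(r)/4 - r**4/16 + C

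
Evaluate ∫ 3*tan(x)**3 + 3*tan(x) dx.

3*tan(x)**2/2 + C

Let u = tan(x), so du = (tan(x)**2 + 1) dx.
Rewriting, the integral becomes 3·∫ u^1 du = 3·u^2/2.
Substituting back, u = tan(x).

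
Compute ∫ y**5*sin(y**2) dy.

Let u = y², du = 2y dy; rewrite as (1/2)∫ u^2·sin(1u) du.
Now integrate by parts 2 times.

-y**4*cos(y**2)/2 + y**2*sin(y**2) + cos(y**2) + C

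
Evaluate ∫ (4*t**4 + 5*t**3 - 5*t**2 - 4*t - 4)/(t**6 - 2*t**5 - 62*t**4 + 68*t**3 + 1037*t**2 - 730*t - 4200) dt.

5521*log(t - 7)/7776 - 622*log(t - 4)/729 + 199*log(t - 3)/640 - 4*log(t + 2)/1215 - 15343*log(t + 5)/93312 - 883/(1296*t + 6480) + C

Factor the denominator: (t - 7)*(t - 4)*(t - 3)*(t + 2)*(t + 5)**2.
Partial-fraction decomposition: -15343/(93312*(t + 5)) + 883/(1296*(t + 5)**2) - 4/(1215*(t + 2)) + 199/(640*(t - 3)) - 622/(729*(t - 4)) + 5521/(7776*(t - 7)).
Integrate each term; A/(t−a) gives A·log|t−a|; A/(t−a)² gives −A/(t−a).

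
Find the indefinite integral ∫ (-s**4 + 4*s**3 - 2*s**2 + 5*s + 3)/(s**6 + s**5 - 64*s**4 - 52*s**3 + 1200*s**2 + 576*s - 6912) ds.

-157*log(s - 6)/2400 + 9*log(s - 4)/1280 + log(s - 3)/49 - 152077*log(s + 4)/313600 + 251*log(s + 6)/480 - 561/(1120*s + 4480) + C

Factor the denominator: (s - 6)*(s - 4)*(s - 3)*(s + 4)**2*(s + 6).
Partial-fraction decomposition: 251/(480*(s + 6)) - 152077/(313600*(s + 4)) + 561/(1120*(s + 4)**2) + 1/(49*(s - 3)) + 9/(1280*(s - 4)) - 157/(2400*(s - 6)).
Integrate each term; A/(s−a) gives A·log|s−a|; A/(s−a)² gives −A/(s−a).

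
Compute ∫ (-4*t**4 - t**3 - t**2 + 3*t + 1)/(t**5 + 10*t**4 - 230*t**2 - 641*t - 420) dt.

-439*log(t - 5)/864 + log(t + 1)/36 - 157*log(t + 3)/32 + 329*log(t + 4)/27 - 1555*log(t + 7)/144 + C

Factor the denominator: (t - 5)*(t + 1)*(t + 3)*(t + 4)*(t + 7).
Partial-fraction decomposition: -1555/(144*(t + 7)) + 329/(27*(t + 4)) - 157/(32*(t + 3)) + 1/(36*(t + 1)) - 439/(864*(t - 5)).
Integrate each term: A/(t−a) contributes A·log|t−a|.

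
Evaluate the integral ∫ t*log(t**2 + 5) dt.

Let u = t**2 + 5, so du = (2*t) dt.
The integral becomes (1/2)·∫ log(u) du; integrate by parts with u′=log(u), dv′=du.

t**2*log(t**2 + 5)/2 - t**2/2 + 5*log(t**2 + 5)/2 + C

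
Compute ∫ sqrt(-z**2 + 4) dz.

Substitute z = 2·sin(θ), so dz = 2·cos(θ) dθ and the radical becomes sqrt(-z**2 + 4) = 2·cos(θ) by the Pythagorean identity.
Integrate the resulting trig expression in θ, then back-substitute θ = asin(z/2), sin(θ) = z/2, cos(θ) = sqrt(-z**2 + 4)/2 (absorbing any constant into C).

z*sqrt(-z**2 + 4)/2 + 2*asin(z/2) + C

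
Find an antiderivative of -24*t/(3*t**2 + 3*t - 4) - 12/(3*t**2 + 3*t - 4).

Let u = 3*t**2 + 3*t - 4, so du = (6*t + 3) dt.
Rewriting, the integral becomes -4·∫ 1/u du = -4·log(u).
Substituting back, u = 3*t**2 + 3*t - 4.

-4*log(3*t**2 + 3*t - 4) + C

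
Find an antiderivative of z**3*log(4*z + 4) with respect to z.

Use integration by parts with u = log(4*z + 4), dv = z**3 dz.
Then du = 4/(4*z + 4) dz and v = z**4/4.

z**4*log(4*z + 4)/4 - z**4/16 + z**3/12 - z**2/8 + z/4 - log(z + 1)/4 + C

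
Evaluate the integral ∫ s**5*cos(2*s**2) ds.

s**4*sin(2*s**2)/4 + s**2*cos(2*s**2)/4 - sin(2*s**2)/8 + C

Let u = s², du = 2s ds; rewrite as (1/2)∫ u^2·cos(2u) du.
Now integrate by parts 2 times.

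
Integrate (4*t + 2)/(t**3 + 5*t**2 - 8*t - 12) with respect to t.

5*log(t - 2)/12 + 2*log(t + 1)/15 - 11*log(t + 6)/20 + C

Factor the denominator: (t - 2)*(t + 1)*(t + 6).
Partial-fraction decomposition: -11/(20*(t + 6)) + 2/(15*(t + 1)) + 5/(12*(t - 2)).
Integrate each term: A/(t−a) contributes A·log|t−a|.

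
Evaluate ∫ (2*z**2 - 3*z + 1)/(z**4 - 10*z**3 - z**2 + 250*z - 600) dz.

5*log(z - 6)/2 - 18*log(z - 5)/5 + 7*log(z - 4)/6 - log(z + 5)/15 + C

Factor the denominator: (z - 6)*(z - 5)*(z - 4)*(z + 5).
Partial-fraction decomposition: -1/(15*(z + 5)) + 7/(6*(z - 4)) - 18/(5*(z - 5)) + 5/(2*(z - 6)).
Integrate each term: A/(z−a) contributes A·log|z−a|.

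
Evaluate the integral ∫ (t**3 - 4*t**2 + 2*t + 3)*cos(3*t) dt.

t**3*sin(3*t)/3 - 4*t**2*sin(3*t)/3 + t**2*cos(3*t)/3 + 4*t*sin(3*t)/9 - 8*t*cos(3*t)/9 + 35*sin(3*t)/27 + 4*cos(3*t)/27 + C

Use integration by parts with u = t**3 - 4*t**2 + 2*t + 3, dv = cos(3*t) dt, so v = sin(3*t)/3.
Apply parts 3 times (tabular method): alternate signs, differentiate u down to 0, integrate dv up.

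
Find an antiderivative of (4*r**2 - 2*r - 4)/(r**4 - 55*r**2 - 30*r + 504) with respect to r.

Factor the denominator: (r - 7)*(r - 3)*(r + 4)*(r + 6).
Partial-fraction decomposition: -76/(117*(r + 6)) + 34/(77*(r + 4)) - 13/(126*(r - 3)) + 89/(286*(r - 7)).
Integrate each term: A/(r−a) contributes A·log|r−a|.

89*log(r - 7)/286 - 13*log(r - 3)/126 + 34*log(r + 4)/77 - 76*log(r + 6)/117 + C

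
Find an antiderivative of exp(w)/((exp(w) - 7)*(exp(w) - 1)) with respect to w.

log(exp(w) - 7)/6 - log(exp(w) - 1)/6 + C

Let u = e^w, du = e^w dw.
The integral becomes ∫ du/((u-7)(u-1)); decompose into partial fractions.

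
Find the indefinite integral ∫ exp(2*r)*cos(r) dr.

Let I denote the integral. Integrate by parts with u = cos(r), dv = exp(2*r) dr, so v = exp(2*r)/2: I = exp(2*r)*cos(r)/2 + (1/2)·∫ exp(2*r)*sin(r) dr.
Apply parts again with u = sin(r), dv = exp(2*r) dr: ∫ exp(2*r)*sin(r) dr = exp(2*r)*sin(r)/2 − (1/2)·I. Substituting back brings back I: I = exp(2*r)*sin(r)/4 + exp(2*r)*cos(r)/2 − (1/4)·I.
Solving for I: (1 + 1/4)·I equals the remaining terms, so I = (4/5)·(exp(2*r)*sin(r)/4 + exp(2*r)*cos(r)/2).

exp(2*r)*sin(r)/5 + 2*exp(2*r)*cos(r)/5 + C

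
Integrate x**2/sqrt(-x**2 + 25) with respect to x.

-x*sqrt(-x**2 + 25)/2 + 25*asin(x/5)/2 + C

Substitute x = 5·sin(θ), so dx = 5·cos(θ) dθ and the radical becomes sqrt(-x**2 + 25) = 5·cos(θ) by the Pythagorean identity.
Integrate the resulting trig expression in θ, then back-substitute θ = asin(x/5), sin(θ) = x/5, cos(θ) = sqrt(-x**2 + 25)/5 (absorbing any constant into C).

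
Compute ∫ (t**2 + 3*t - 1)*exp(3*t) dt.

(9*t**2 + 21*t - 16)*exp(3*t)/27 + C

Use integration by parts with u = t**2 + 3*t - 1, dv = exp(3*t) dt, so v = exp(3*t)/3.
Apply parts 2 times (tabular method): alternate signs, differentiate u down to 0, integrate dv up.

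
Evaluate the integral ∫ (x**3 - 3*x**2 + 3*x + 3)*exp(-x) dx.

Use integration by parts with u = x**3 - 3*x**2 + 3*x + 3, dv = exp(-x) dx, so v = -exp(-x).
Apply parts 3 times (tabular method): alternate signs, differentiate u down to 0, integrate dv up.

(-x**3 - 3*x - 6)*exp(-x) + C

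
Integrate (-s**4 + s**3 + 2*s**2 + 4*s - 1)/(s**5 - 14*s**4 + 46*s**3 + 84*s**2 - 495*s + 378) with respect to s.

-1933*log(s - 7)/240 + 197*log(s - 6)/27 - 25*log(s - 3)/144 - log(s - 1)/48 - 103*log(s + 3)/2160 + C

Factor the denominator: (s - 7)*(s - 6)*(s - 3)*(s - 1)*(s + 3).
Partial-fraction decomposition: -103/(2160*(s + 3)) - 1/(48*(s - 1)) - 25/(144*(s - 3)) + 197/(27*(s - 6)) - 1933/(240*(s - 7)).
Integrate each term: A/(s−a) contributes A·log|s−a|.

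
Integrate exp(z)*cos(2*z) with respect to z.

Let I denote the integral. Integrate by parts with u = cos(2*z), dv = exp(z) dz, so v = exp(z): I = exp(z)*cos(2*z) + 2·∫ exp(z)*sin(2*z) dz.
Apply parts again with u = sin(2*z), dv = exp(z) dz: ∫ exp(z)*sin(2*z) dz = exp(z)*sin(2*z) − 2·I. Substituting back brings back I: I = 2*exp(z)*sin(2*z) + exp(z)*cos(2*z) − 4·I.
Solving for I: (1 + 4)·I equals the remaining terms, so I = (1/5)·(2*exp(z)*sin(2*z) + exp(z)*cos(2*z)).

2*exp(z)*sin(2*z)/5 + exp(z)*cos(2*z)/5 + C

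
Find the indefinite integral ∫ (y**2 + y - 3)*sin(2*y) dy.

Use integration by parts with u = y**2 + y - 3, dv = sin(2*y) dy, so v = -cos(2*y)/2.
Apply parts 2 times (tabular method): alternate signs, differentiate u down to 0, integrate dv up.

-y**2*cos(2*y)/2 + y*sin(2*y)/2 - y*cos(2*y)/2 + sin(2*y)/4 + 7*cos(2*y)/4 + C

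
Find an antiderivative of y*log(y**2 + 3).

Let u = y**2 + 3, so du = (2*y) dy.
The integral becomes (1/2)·∫ log(u) du; integrate by parts with u′=log(u), dv′=du.

y**2*log(y**2 + 3)/2 - y**2/2 + 3*log(y**2 + 3)/2 + C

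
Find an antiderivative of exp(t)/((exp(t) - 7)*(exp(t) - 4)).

Let u = e^t, du = e^t dt.
The integral becomes ∫ du/((u-7)(u-4)); decompose into partial fractions.

log(exp(t) - 7)/3 - log(exp(t) - 4)/3 + C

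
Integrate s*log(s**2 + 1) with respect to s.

Let u = s**2 + 1, so du = (2*s) ds.
The integral becomes (1/2)·∫ log(u) du; integrate by parts with u′=log(u), dv′=du.

s**2*log(s**2 + 1)/2 - s**2/2 + log(s**2 + 1)/2 + C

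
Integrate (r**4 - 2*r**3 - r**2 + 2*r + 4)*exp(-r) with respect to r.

(-r**4 - 2*r**3 - 5*r**2 - 12*r - 16)*exp(-r) + C

Use integration by parts with u = r**4 - 2*r**3 - r**2 + 2*r + 4, dv = exp(-r) dr, so v = -exp(-r).
Apply parts 4 times (tabular method): alternate signs, differentiate u down to 0, integrate dv up.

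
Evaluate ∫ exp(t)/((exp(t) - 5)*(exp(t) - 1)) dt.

log(exp(t) - 5)/4 - log(exp(t) - 1)/4 + C

Let u = e^t, du = e^t dt.
The integral becomes ∫ du/((u-5)(u-1)); decompose into partial fractions.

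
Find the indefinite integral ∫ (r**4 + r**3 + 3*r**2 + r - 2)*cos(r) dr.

r**4*sin(r) + r**3*sin(r) + 4*r**3*cos(r) - 9*r**2*sin(r) + 3*r**2*cos(r) - 5*r*sin(r) - 18*r*cos(r) + 16*sin(r) - 5*cos(r) + C

Use integration by parts with u = r**4 + r**3 + 3*r**2 + r - 2, dv = cos(r) dr, so v = sin(r).
Apply parts 4 times (tabular method): alternate signs, differentiate u down to 0, integrate dv up.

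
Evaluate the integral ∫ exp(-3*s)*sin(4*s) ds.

-3*exp(-3*s)*sin(4*s)/25 - 4*exp(-3*s)*cos(4*s)/25 + C

Let I denote the integral. Integrate by parts with u = sin(4*s), dv = exp(-3*s) ds, so v = -exp(-3*s)/3: I = -exp(-3*s)*sin(4*s)/3 + (4/3)·∫ exp(-3*s)*cos(4*s) ds.
Apply parts again with u = cos(4*s), dv = exp(-3*s) ds: ∫ exp(-3*s)*cos(4*s) ds = -exp(-3*s)*cos(4*s)/3 − (4/3)·I. Substituting back brings back I: I = -exp(-3*s)*sin(4*s)/3 - 4*exp(-3*s)*cos(4*s)/9 − (16/9)·I.
Solving for I: (1 + 16/9)·I equals the remaining terms, so I = (9/25)·(-exp(-3*s)*sin(4*s)/3 - 4*exp(-3*s)*cos(4*s)/9).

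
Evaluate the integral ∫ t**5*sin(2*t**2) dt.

-t**4*cos(2*t**2)/4 + t**2*sin(2*t**2)/4 + cos(2*t**2)/8 + C

Let u = t², du = 2t dt; rewrite as (1/2)∫ u^2·sin(2u) du.
Now integrate by parts 2 times.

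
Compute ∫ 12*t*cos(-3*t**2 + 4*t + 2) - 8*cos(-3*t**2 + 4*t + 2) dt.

Let u = 3*t**2 - 4*t - 2, so du = (6*t - 4) dt.
Rewriting, the integral becomes 2·∫ cos(u) du = 2·sin(u).
Substituting back, u = 3*t**2 - 4*t - 2.

-2*sin(-3*t**2 + 4*t + 2) + C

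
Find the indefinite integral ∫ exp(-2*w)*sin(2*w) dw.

Let I denote the integral. Integrate by parts with u = sin(2*w), dv = exp(-2*w) dw, so v = -exp(-2*w)/2: I = -exp(-2*w)*sin(2*w)/2 + ∫ exp(-2*w)*cos(2*w) dw.
Apply parts again with u = cos(2*w), dv = exp(-2*w) dw: ∫ exp(-2*w)*cos(2*w) dw = -exp(-2*w)*cos(2*w)/2 − I. Substituting back brings back I: I = -exp(-2*w)*sin(2*w)/2 - exp(-2*w)*cos(2*w)/2 − I.
Solving for I: (1 + 1)·I equals the remaining terms, so I = (1/2)·(-exp(-2*w)*sin(2*w)/2 - exp(-2*w)*cos(2*w)/2).

-exp(-2*w)*sin(2*w)/4 - exp(-2*w)*cos(2*w)/4 + C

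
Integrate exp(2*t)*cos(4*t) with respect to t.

exp(2*t)*sin(4*t)/5 + exp(2*t)*cos(4*t)/10 + C

Let I denote the integral. Integrate by parts with u = cos(4*t), dv = exp(2*t) dt, so v = exp(2*t)/2: I = exp(2*t)*cos(4*t)/2 + 2·∫ exp(2*t)*sin(4*t) dt.
Apply parts again with u = sin(4*t), dv = exp(2*t) dt: ∫ exp(2*t)*sin(4*t) dt = exp(2*t)*sin(4*t)/2 − 2·I. Substituting back brings back I: I = exp(2*t)*sin(4*t) + exp(2*t)*cos(4*t)/2 − 4·I.
Solving for I: (1 + 4)·I equals the remaining terms, so I = (1/5)·(exp(2*t)*sin(4*t) + exp(2*t)*cos(4*t)/2).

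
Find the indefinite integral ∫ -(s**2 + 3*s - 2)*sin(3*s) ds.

s**2*cos(3*s)/3 - 2*s*sin(3*s)/9 + s*cos(3*s) - sin(3*s)/3 - 20*cos(3*s)/27 + C

Use integration by parts with u = s**2 + 3*s - 2, dv = -sin(3*s) ds, so v = cos(3*s)/3.
Apply parts 2 times (tabular method): alternate signs, differentiate u down to 0, integrate dv up.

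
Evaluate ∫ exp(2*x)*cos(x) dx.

exp(2*x)*sin(x)/5 + 2*exp(2*x)*cos(x)/5 + C

Let I denote the integral. Integrate by parts with u = cos(x), dv = exp(2*x) dx, so v = exp(2*x)/2: I = exp(2*x)*cos(x)/2 + (1/2)·∫ exp(2*x)*sin(x) dx.
Apply parts again with u = sin(x), dv = exp(2*x) dx: ∫ exp(2*x)*sin(x) dx = exp(2*x)*sin(x)/2 − (1/2)·I. Substituting back brings back I: I = exp(2*x)*sin(x)/4 + exp(2*x)*cos(x)/2 − (1/4)·I.
Solving for I: (1 + 1/4)·I equals the remaining terms, so I = (4/5)·(exp(2*x)*sin(x)/4 + exp(2*x)*cos(x)/2).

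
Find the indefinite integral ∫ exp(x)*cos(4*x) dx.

Let I denote the integral. Integrate by parts with u = cos(4*x), dv = exp(x) dx, so v = exp(x): I = exp(x)*cos(4*x) + 4·∫ exp(x)*sin(4*x) dx.
Apply parts again with u = sin(4*x), dv = exp(x) dx: ∫ exp(x)*sin(4*x) dx = exp(x)*sin(4*x) − 4·I. Substituting back brings back I: I = 4*exp(x)*sin(4*x) + exp(x)*cos(4*x) − 16·I.
Solving for I: (1 + 16)·I equals the remaining terms, so I = (1/17)·(4*exp(x)*sin(4*x) + exp(x)*cos(4*x)).

4*exp(x)*sin(4*x)/17 + exp(x)*cos(4*x)/17 + C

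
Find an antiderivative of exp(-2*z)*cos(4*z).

Let I denote the integral. Integrate by parts with u = cos(4*z), dv = exp(-2*z) dz, so v = -exp(-2*z)/2: I = -exp(-2*z)*cos(4*z)/2 − 2·∫ exp(-2*z)*sin(4*z) dz.
Apply parts again with u = sin(4*z), dv = exp(-2*z) dz: ∫ exp(-2*z)*sin(4*z) dz = -exp(-2*z)*sin(4*z)/2 + 2·I. Substituting back brings back I: I = exp(-2*z)*sin(4*z) - exp(-2*z)*cos(4*z)/2 − 4·I.
Solving for I: (1 + 4)·I equals the remaining terms, so I = (1/5)·(exp(-2*z)*sin(4*z) - exp(-2*z)*cos(4*z)/2).

exp(-2*z)*sin(4*z)/5 - exp(-2*z)*cos(4*z)/10 + C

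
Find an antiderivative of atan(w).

Use integration by parts with u = arctan(w), dv = dw.
Then du = 1/(w**2 + 1) dw.

w*atan(w) - log(w**2 + 1)/2 + C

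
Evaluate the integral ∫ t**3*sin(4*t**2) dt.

Let u = t², du = 2t dt; rewrite as (1/2)∫ u^1·sin(4u) du.
Now integrate by parts 1 time.

-t**2*cos(4*t**2)/8 + sin(4*t**2)/32 + C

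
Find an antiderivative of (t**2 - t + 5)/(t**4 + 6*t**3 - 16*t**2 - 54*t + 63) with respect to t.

Factor the denominator: (t - 3)*(t - 1)*(t + 3)*(t + 7).
Partial-fraction decomposition: -61/(320*(t + 7)) + 17/(96*(t + 3)) - 5/(64*(t - 1)) + 11/(120*(t - 3)).
Integrate each term: A/(t−a) contributes A·log|t−a|.

11*log(t - 3)/120 - 5*log(t - 1)/64 + 17*log(t + 3)/96 - 61*log(t + 7)/320 + C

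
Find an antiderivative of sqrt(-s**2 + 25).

Substitute s = 5·sin(θ), so ds = 5·cos(θ) dθ and the radical becomes sqrt(-s**2 + 25) = 5·cos(θ) by the Pythagorean identity.
Integrate the resulting trig expression in θ, then back-substitute θ = asin(s/5), sin(θ) = s/5, cos(θ) = sqrt(-s**2 + 25)/5 (absorbing any constant into C).

s*sqrt(-s**2 + 25)/2 + 25*asin(s/5)/2 + C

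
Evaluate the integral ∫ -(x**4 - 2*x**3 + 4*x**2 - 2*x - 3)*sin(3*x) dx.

Use integration by parts with u = x**4 - 2*x**3 + 4*x**2 - 2*x - 3, dv = -sin(3*x) dx, so v = cos(3*x)/3.
Apply parts 4 times (tabular method): alternate signs, differentiate u down to 0, integrate dv up.

x**4*cos(3*x)/3 - 4*x**3*sin(3*x)/9 - 2*x**3*cos(3*x)/3 + 2*x**2*sin(3*x)/3 + 8*x**2*cos(3*x)/9 - 16*x*sin(3*x)/27 - 2*x*cos(3*x)/9 + 2*sin(3*x)/27 - 97*cos(3*x)/81 + C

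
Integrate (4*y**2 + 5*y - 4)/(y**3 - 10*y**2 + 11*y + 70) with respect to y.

Factor the denominator: (y - 7)*(y - 5)*(y + 2).
Partial-fraction decomposition: 2/(63*(y + 2)) - 121/(14*(y - 5)) + 227/(18*(y - 7)).
Integrate each term: A/(y−a) contributes A·log|y−a|.

227*log(y - 7)/18 - 121*log(y - 5)/14 + 2*log(y + 2)/63 + C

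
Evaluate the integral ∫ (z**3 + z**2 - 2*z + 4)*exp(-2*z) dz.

Use integration by parts with u = z**3 + z**2 - 2*z + 4, dv = exp(-2*z) dz, so v = -exp(-2*z)/2.
Apply parts 3 times (tabular method): alternate signs, differentiate u down to 0, integrate dv up.

(-4*z**3 - 10*z**2 - 2*z - 17)*exp(-2*z)/8 + C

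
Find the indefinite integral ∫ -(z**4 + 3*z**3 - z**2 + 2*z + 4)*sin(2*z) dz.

Use integration by parts with u = z**4 + 3*z**3 - z**2 + 2*z + 4, dv = -sin(2*z) dz, so v = cos(2*z)/2.
Apply parts 4 times (tabular method): alternate signs, differentiate u down to 0, integrate dv up.

z**4*cos(2*z)/2 - z**3*sin(2*z) + 3*z**3*cos(2*z)/2 - 9*z**2*sin(2*z)/4 - 2*z**2*cos(2*z) + 2*z*sin(2*z) - 5*z*cos(2*z)/4 + 5*sin(2*z)/8 + 3*cos(2*z) + C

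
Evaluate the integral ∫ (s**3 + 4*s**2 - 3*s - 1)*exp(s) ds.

Use integration by parts with u = s**3 + 4*s**2 - 3*s - 1, dv = exp(s) ds, so v = exp(s).
Apply parts 3 times (tabular method): alternate signs, differentiate u down to 0, integrate dv up.

(s**3 + s**2 - 5*s + 4)*exp(s) + C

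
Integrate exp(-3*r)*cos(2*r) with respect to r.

Let I denote the integral. Integrate by parts with u = cos(2*r), dv = exp(-3*r) dr, so v = -exp(-3*r)/3: I = -exp(-3*r)*cos(2*r)/3 − (2/3)·∫ exp(-3*r)*sin(2*r) dr.
Apply parts again with u = sin(2*r), dv = exp(-3*r) dr: ∫ exp(-3*r)*sin(2*r) dr = -exp(-3*r)*sin(2*r)/3 + (2/3)·I. Substituting back brings back I: I = 2*exp(-3*r)*sin(2*r)/9 - exp(-3*r)*cos(2*r)/3 − (4/9)·I.
Solving for I: (1 + 4/9)·I equals the remaining terms, so I = (9/13)·(2*exp(-3*r)*sin(2*r)/9 - exp(-3*r)*cos(2*r)/3).

2*exp(-3*r)*sin(2*r)/13 - 3*exp(-3*r)*cos(2*r)/13 + C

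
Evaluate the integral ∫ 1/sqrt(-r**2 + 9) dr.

Substitute r = 3·sin(θ), so dr = 3·cos(θ) dθ and the radical becomes sqrt(-r**2 + 9) = 3·cos(θ) by the Pythagorean identity.
Integrate the resulting trig expression in θ, then back-substitute θ = asin(r/3), sin(θ) = r/3, cos(θ) = sqrt(-r**2 + 9)/3 (absorbing any constant into C).

asin(r/3) + C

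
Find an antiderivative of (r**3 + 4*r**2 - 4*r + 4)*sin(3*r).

Use integration by parts with u = r**3 + 4*r**2 - 4*r + 4, dv = sin(3*r) dr, so v = -cos(3*r)/3.
Apply parts 3 times (tabular method): alternate signs, differentiate u down to 0, integrate dv up.

-r**3*cos(3*r)/3 + r**2*sin(3*r)/3 - 4*r**2*cos(3*r)/3 + 8*r*sin(3*r)/9 + 14*r*cos(3*r)/9 - 14*sin(3*r)/27 - 28*cos(3*r)/27 + C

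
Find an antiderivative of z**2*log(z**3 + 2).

z**3*log(z**3 + 2)/3 - z**3/3 + 2*log(z**3 + 2)/3 + C

Let u = z**3 + 2, so du = (3*z**2) dz.
The integral becomes (1/3)·∫ log(u) du; integrate by parts with u′=log(u), dv′=du.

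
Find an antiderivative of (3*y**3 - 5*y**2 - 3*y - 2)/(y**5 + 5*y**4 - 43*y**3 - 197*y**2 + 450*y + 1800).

Factor the denominator: (y - 5)*(y - 4)*(y + 3)*(y + 5)*(y + 6).
Partial-fraction decomposition: -406/(165*(y + 6)) + 487/(180*(y + 5)) - 17/(48*(y + 3)) - 7/(45*(y - 4)) + 233/(880*(y - 5)).
Integrate each term: A/(y−a) contributes A·log|y−a|.

233*log(y - 5)/880 - 7*log(y - 4)/45 - 17*log(y + 3)/48 + 487*log(y + 5)/180 - 406*log(y + 6)/165 + C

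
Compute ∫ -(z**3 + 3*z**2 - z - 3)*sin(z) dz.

Use integration by parts with u = z**3 + 3*z**2 - z - 3, dv = -sin(z) dz, so v = cos(z).
Apply parts 3 times (tabular method): alternate signs, differentiate u down to 0, integrate dv up.

z**3*cos(z) - 3*z**2*sin(z) + 3*z**2*cos(z) - 6*z*sin(z) - 7*z*cos(z) + 7*sin(z) - 9*cos(z) + C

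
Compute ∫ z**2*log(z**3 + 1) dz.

Let u = z**3 + 1, so du = (3*z**2) dz.
The integral becomes (1/3)·∫ log(u) du; integrate by parts with u′=log(u), dv′=du.

z**3*log(z**3 + 1)/3 - z**3/3 + log(z**3 + 1)/3 + C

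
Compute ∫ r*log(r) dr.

Use integration by parts with u = log(r), dv = r dr.
Then du = 1/r dr and v = r**2/2.

r**2*log(r)/2 - r**2/4 + C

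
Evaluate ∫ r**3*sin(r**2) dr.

Let u = r², du = 2r dr; rewrite as (1/2)∫ u^1·sin(1u) du.
Now integrate by parts 1 time.

-r**2*cos(r**2)/2 + sin(r**2)/2 + C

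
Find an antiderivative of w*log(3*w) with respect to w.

Use integration by parts with u = log(3*w), dv = w dw.
Then du = 1/w dw and v = w**2/2.

w**2*(log(w) + log(3))/2 - w**2/4 + C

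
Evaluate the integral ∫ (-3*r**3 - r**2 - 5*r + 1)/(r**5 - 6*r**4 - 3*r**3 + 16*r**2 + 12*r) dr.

Factor the denominator: r*(r - 6)*(r - 2)*(r + 1)**2.
Partial-fraction decomposition: 4/(441*(r + 1)) - 8/(21*(r + 1)**2) + 37/(72*(r - 2)) - 713/(1176*(r - 6)) + 1/(12*r).
Integrate each term; A/(r−a) gives A·log|r−a|; A/(r−a)² gives −A/(r−a).

log(r)/12 - 713*log(r - 6)/1176 + 37*log(r - 2)/72 + 4*log(r + 1)/441 + 8/(21*r + 21) + C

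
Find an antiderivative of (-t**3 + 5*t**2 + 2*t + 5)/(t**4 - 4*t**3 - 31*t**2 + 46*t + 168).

Factor the denominator: (t - 7)*(t - 3)*(t + 2)*(t + 4).
Partial-fraction decomposition: -141/(154*(t + 4)) + 29/(90*(t + 2)) - 29/(140*(t - 3)) - 79/(396*(t - 7)).
Integrate each term: A/(t−a) contributes A·log|t−a|.

-79*log(t - 7)/396 - 29*log(t - 3)/140 + 29*log(t + 2)/90 - 141*log(t + 4)/154 + C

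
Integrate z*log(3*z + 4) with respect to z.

Use integration by parts with u = log(3*z + 4), dv = z dz.
Then du = 3/(3*z + 4) dz and v = z**2/2.

z**2*log(3*z + 4)/2 - z**2/4 + 2*z/3 - 8*log(3*z + 4)/9 + C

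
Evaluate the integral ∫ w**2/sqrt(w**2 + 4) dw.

Substitute w = 2·tan(θ), so dw = 2·sec(θ)^2 dθ and the radical becomes sqrt(w**2 + 4) = 2·sec(θ) by the Pythagorean identity.
Integrate the resulting trig expression in θ, then back-substitute tan(θ) = w/2, sec(θ) = sqrt(w**2 + 4)/2 (absorbing any constant into C).

w*sqrt(w**2 + 4)/2 - 2*log(w + sqrt(w**2 + 4)) + C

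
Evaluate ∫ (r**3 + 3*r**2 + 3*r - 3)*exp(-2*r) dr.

Use integration by parts with u = r**3 + 3*r**2 + 3*r - 3, dv = exp(-2*r) dr, so v = -exp(-2*r)/2.
Apply parts 3 times (tabular method): alternate signs, differentiate u down to 0, integrate dv up.

(-4*r**3 - 18*r**2 - 30*r - 3)*exp(-2*r)/8 + C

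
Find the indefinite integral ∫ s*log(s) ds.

s**2*log(s)/2 - s**2/4 + C

Use integration by parts with u = log(s), dv = s ds.
Then du = 1/s ds and v = s**2/2.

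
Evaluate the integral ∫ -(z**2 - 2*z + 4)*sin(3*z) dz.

Use integration by parts with u = z**2 - 2*z + 4, dv = -sin(3*z) dz, so v = cos(3*z)/3.
Apply parts 2 times (tabular method): alternate signs, differentiate u down to 0, integrate dv up.

z**2*cos(3*z)/3 - 2*z*sin(3*z)/9 - 2*z*cos(3*z)/3 + 2*sin(3*z)/9 + 34*cos(3*z)/27 + C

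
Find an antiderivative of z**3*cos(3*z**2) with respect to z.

Let u = z², du = 2z dz; rewrite as (1/2)∫ u^1·cos(3u) du.
Now integrate by parts 1 time.

z**2*sin(3*z**2)/6 + cos(3*z**2)/18 + C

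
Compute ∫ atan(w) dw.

w*atan(w) - log(w**2 + 1)/2 + C

Use integration by parts with u = arctan(w), dv = dw.
Then du = 1/(w**2 + 1) dw.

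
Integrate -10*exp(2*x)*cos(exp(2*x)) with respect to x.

Let u = exp(2*x), so du = (2*exp(2*x)) dx.
Rewriting, the integral becomes -5·∫ cos(u) du = -5·sin(u).
Substituting back, u = exp(2*x).

-5*sin(exp(2*x)) + C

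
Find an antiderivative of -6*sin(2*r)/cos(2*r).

Let u = cos(2*r), so du = (-2*sin(2*r)) dr.
Rewriting, the integral becomes 3·∫ 1/u du = 3·log(u).
Substituting back, u = cos(2*r).

3*log(cos(2*r)) + C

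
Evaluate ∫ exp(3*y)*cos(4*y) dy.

4*exp(3*y)*sin(4*y)/25 + 3*exp(3*y)*cos(4*y)/25 + C

Let I denote the integral. Integrate by parts with u = cos(4*y), dv = exp(3*y) dy, so v = exp(3*y)/3: I = exp(3*y)*cos(4*y)/3 + (4/3)·∫ exp(3*y)*sin(4*y) dy.
Apply parts again with u = sin(4*y), dv = exp(3*y) dy: ∫ exp(3*y)*sin(4*y) dy = exp(3*y)*sin(4*y)/3 − (4/3)·I. Substituting back brings back I: I = 4*exp(3*y)*sin(4*y)/9 + exp(3*y)*cos(4*y)/3 − (16/9)·I.
Solving for I: (1 + 16/9)·I equals the remaining terms, so I = (9/25)·(4*exp(3*y)*sin(4*y)/9 + exp(3*y)*cos(4*y)/3).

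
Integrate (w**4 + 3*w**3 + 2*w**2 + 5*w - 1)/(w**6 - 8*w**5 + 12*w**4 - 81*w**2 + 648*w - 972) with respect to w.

Factor the denominator: (w - 6)*(w - 3)*(w - 2)*(w + 3)*(w**2 + 9).
Partial-fraction decomposition: -(43*w + 177)/(1053*(w**2 + 9)) - 1/(2430*(w + 3)) + 57/(260*(w - 2)) - 97/(162*(w - 3)) + 409/(972*(w - 6)).
Integrate each term; A/(w−a) gives A·log|w−a|; the (Bw+D)/(w²+p²) term gives a log and an atan.

409*log(w - 6)/972 - 97*log(w - 3)/162 + 57*log(w - 2)/260 - log(w + 3)/2430 - 43*log(w**2 + 9)/2106 - 59*atan(w/3)/1053 + C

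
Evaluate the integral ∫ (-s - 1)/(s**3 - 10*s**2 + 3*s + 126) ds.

-4*log(s - 7)/5 + 7*log(s - 6)/9 + log(s + 3)/45 + C

Factor the denominator: (s - 7)*(s - 6)*(s + 3).
Partial-fraction decomposition: 1/(45*(s + 3)) + 7/(9*(s - 6)) - 4/(5*(s - 7)).
Integrate each term: A/(s−a) contributes A·log|s−a|.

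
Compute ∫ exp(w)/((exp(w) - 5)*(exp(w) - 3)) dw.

log(exp(w) - 5)/2 - log(exp(w) - 3)/2 + C

Let u = e^w, du = e^w dw.
The integral becomes ∫ du/((u-3)(u-5)); decompose into partial fractions.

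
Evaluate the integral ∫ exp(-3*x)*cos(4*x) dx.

4*exp(-3*x)*sin(4*x)/25 - 3*exp(-3*x)*cos(4*x)/25 + C

Let I denote the integral. Integrate by parts with u = cos(4*x), dv = exp(-3*x) dx, so v = -exp(-3*x)/3: I = -exp(-3*x)*cos(4*x)/3 − (4/3)·∫ exp(-3*x)*sin(4*x) dx.
Apply parts again with u = sin(4*x), dv = exp(-3*x) dx: ∫ exp(-3*x)*sin(4*x) dx = -exp(-3*x)*sin(4*x)/3 + (4/3)·I. Substituting back brings back I: I = 4*exp(-3*x)*sin(4*x)/9 - exp(-3*x)*cos(4*x)/3 − (16/9)·I.
Solving for I: (1 + 16/9)·I equals the remaining terms, so I = (9/25)·(4*exp(-3*x)*sin(4*x)/9 - exp(-3*x)*cos(4*x)/3).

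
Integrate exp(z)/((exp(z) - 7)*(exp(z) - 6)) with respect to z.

Let u = e^z, du = e^z dz.
The integral becomes ∫ du/((u-6)(u-7)); decompose into partial fractions.

log(exp(z) - 7) - log(exp(z) - 6) + C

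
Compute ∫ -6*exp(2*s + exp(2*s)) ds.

-3*exp(exp(2*s)) + C

Let u = exp(2*s), so du = (2*exp(2*s)) ds.
Rewriting, the integral becomes -3·∫ e^u du = -3·e^u.
Substituting back, u = exp(2*s).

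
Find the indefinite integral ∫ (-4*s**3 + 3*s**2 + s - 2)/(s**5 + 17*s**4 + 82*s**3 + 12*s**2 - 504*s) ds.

Factor the denominator: s*(s - 2)*(s + 6)**2*(s + 7).
Partial-fraction decomposition: 1510/(63*(s + 7)) - 6899/(288*(s + 6)) + 241/(12*(s + 6)**2) - 5/(288*(s - 2)) + 1/(252*s).
Integrate each term; A/(s−a) gives A·log|s−a|; A/(s−a)² gives −A/(s−a).

log(s)/252 - 5*log(s - 2)/288 - 6899*log(s + 6)/288 + 1510*log(s + 7)/63 - 241/(12*s + 72) + C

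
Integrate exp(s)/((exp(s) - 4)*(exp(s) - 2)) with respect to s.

Let u = e^s, du = e^s ds.
The integral becomes ∫ du/((u-4)(u-2)); decompose into partial fractions.

log(exp(s) - 4)/2 - log(exp(s) - 2)/2 + C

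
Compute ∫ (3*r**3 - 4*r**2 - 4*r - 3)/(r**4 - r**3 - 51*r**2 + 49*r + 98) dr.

Factor the denominator: (r - 7)*(r - 2)*(r + 1)*(r + 7).
Partial-fraction decomposition: 100/(63*(r + 7)) - 1/(24*(r + 1)) + 1/(45*(r - 2)) + 401/(280*(r - 7)).
Integrate each term: A/(r−a) contributes A·log|r−a|.

401*log(r - 7)/280 + log(r - 2)/45 - log(r + 1)/24 + 100*log(r + 7)/63 + C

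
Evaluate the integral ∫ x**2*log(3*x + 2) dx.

x**3*log(3*x + 2)/3 - x**3/9 + x**2/9 - 4*x/27 + 8*log(3*x + 2)/81 + C

Use integration by parts with u = log(3*x + 2), dv = x**2 dx.
Then du = 3/(3*x + 2) dx and v = x**3/3.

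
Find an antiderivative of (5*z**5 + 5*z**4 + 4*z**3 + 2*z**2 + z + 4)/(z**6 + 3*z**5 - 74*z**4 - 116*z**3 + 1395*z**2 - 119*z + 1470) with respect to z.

Factor the denominator: (z - 6)*(z - 5)*(z + 7)**2*(z**2 + 1).
Partial-fraction decomposition: (1973*z + 5289)/(1202500*(z**2 + 1)) + 495049/(180000*(z + 7)) - 5639/(600*(z + 7)**2) - 19309/(3744*(z - 5)) + 274/(37*(z - 6)).
Integrate each term; A/(z−a) gives A·log|z−a|; the (Bz+D)/(z²+p²) term gives a log and an atan.

274*log(z - 6)/37 - 19309*log(z - 5)/3744 + 495049*log(z + 7)/180000 + 1973*log(z**2 + 1)/2405000 + 5289*atan(z)/1202500 + 5639/(600*z + 4200) + C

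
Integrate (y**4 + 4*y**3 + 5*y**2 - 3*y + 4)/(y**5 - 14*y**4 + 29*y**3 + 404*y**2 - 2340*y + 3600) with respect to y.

Factor the denominator: (y - 6)*(y - 5)**2*(y - 4)*(y + 6).
Partial-fraction decomposition: 317/(7260*(y + 6)) - 146/(5*(y - 4)) - 8078/(121*(y - 5)) - 1239/(11*(y - 5)**2) + 1163/(12*(y - 6)).
Integrate each term; A/(y−a) gives A·log|y−a|; A/(y−a)² gives −A/(y−a).

1163*log(y - 6)/12 - 8078*log(y - 5)/121 - 146*log(y - 4)/5 + 317*log(y + 6)/7260 + 1239/(11*y - 55) + C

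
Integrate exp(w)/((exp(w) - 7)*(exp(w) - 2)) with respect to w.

log(exp(w) - 7)/5 - log(exp(w) - 2)/5 + C

Let u = e^w, du = e^w dw.
The integral becomes ∫ du/((u-2)(u-7)); decompose into partial fractions.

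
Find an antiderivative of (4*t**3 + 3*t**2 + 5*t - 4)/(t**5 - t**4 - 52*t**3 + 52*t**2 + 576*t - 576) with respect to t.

499*log(t - 6)/600 - 2*log(t - 4)/3 + 8*log(t - 1)/525 + 29*log(t + 4)/100 - 79*log(t + 6)/168 + C

Factor the denominator: (t - 6)*(t - 4)*(t - 1)*(t + 4)*(t + 6).
Partial-fraction decomposition: -79/(168*(t + 6)) + 29/(100*(t + 4)) + 8/(525*(t - 1)) - 2/(3*(t - 4)) + 499/(600*(t - 6)).
Integrate each term: A/(t−a) contributes A·log|t−a|.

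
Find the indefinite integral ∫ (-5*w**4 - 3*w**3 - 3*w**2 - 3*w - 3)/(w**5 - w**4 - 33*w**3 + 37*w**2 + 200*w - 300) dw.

Factor the denominator: (w - 5)*(w - 2)**2*(w + 3)*(w + 5).
Partial-fraction decomposition: -2813/(980*(w + 5)) + 69/(80*(w + 3)) + 4406/(2205*(w - 2)) + 25/(21*(w - 2)**2) - 3593/(720*(w - 5)).
Integrate each term; A/(w−a) gives A·log|w−a|; A/(w−a)² gives −A/(w−a).

-3593*log(w - 5)/720 + 4406*log(w - 2)/2205 + 69*log(w + 3)/80 - 2813*log(w + 5)/980 - 25/(21*w - 42) + C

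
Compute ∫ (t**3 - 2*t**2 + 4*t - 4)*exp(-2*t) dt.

Use integration by parts with u = t**3 - 2*t**2 + 4*t - 4, dv = exp(-2*t) dt, so v = -exp(-2*t)/2.
Apply parts 3 times (tabular method): alternate signs, differentiate u down to 0, integrate dv up.

(-4*t**3 + 2*t**2 - 14*t + 9)*exp(-2*t)/8 + C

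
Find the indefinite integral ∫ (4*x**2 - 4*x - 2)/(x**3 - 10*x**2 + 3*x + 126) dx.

Factor the denominator: (x - 7)*(x - 6)*(x + 3).
Partial-fraction decomposition: 23/(45*(x + 3)) - 118/(9*(x - 6)) + 83/(5*(x - 7)).
Integrate each term: A/(x−a) contributes A·log|x−a|.

83*log(x - 7)/5 - 118*log(x - 6)/9 + 23*log(x + 3)/45 + C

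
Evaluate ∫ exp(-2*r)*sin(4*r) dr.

-exp(-2*r)*sin(4*r)/10 - exp(-2*r)*cos(4*r)/5 + C

Let I denote the integral. Integrate by parts with u = sin(4*r), dv = exp(-2*r) dr, so v = -exp(-2*r)/2: I = -exp(-2*r)*sin(4*r)/2 + 2·∫ exp(-2*r)*cos(4*r) dr.
Apply parts again with u = cos(4*r), dv = exp(-2*r) dr: ∫ exp(-2*r)*cos(4*r) dr = -exp(-2*r)*cos(4*r)/2 − 2·I. Substituting back brings back I: I = -exp(-2*r)*sin(4*r)/2 - exp(-2*r)*cos(4*r) − 4·I.
Solving for I: (1 + 4)·I equals the remaining terms, so I = (1/5)·(-exp(-2*r)*sin(4*r)/2 - exp(-2*r)*cos(4*r)).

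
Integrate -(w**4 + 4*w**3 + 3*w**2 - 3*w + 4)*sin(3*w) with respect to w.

w**4*cos(3*w)/3 - 4*w**3*sin(3*w)/9 + 4*w**3*cos(3*w)/3 - 4*w**2*sin(3*w)/3 + 5*w**2*cos(3*w)/9 - 10*w*sin(3*w)/27 - 17*w*cos(3*w)/9 + 17*sin(3*w)/27 + 98*cos(3*w)/81 + C

Use integration by parts with u = w**4 + 4*w**3 + 3*w**2 - 3*w + 4, dv = -sin(3*w) dw, so v = cos(3*w)/3.
Apply parts 4 times (tabular method): alternate signs, differentiate u down to 0, integrate dv up.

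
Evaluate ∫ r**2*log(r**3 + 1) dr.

Let u = r**3 + 1, so du = (3*r**2) dr.
The integral becomes (1/3)·∫ log(u) du; integrate by parts with u′=log(u), dv′=du.

r**3*log(r**3 + 1)/3 - r**3/3 + log(r**3 + 1)/3 + C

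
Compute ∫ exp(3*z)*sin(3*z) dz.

exp(3*z)*sin(3*z)/6 - exp(3*z)*cos(3*z)/6 + C

Let I denote the integral. Integrate by parts with u = sin(3*z), dv = exp(3*z) dz, so v = exp(3*z)/3: I = exp(3*z)*sin(3*z)/3 − ∫ exp(3*z)*cos(3*z) dz.
Apply parts again with u = cos(3*z), dv = exp(3*z) dz: ∫ exp(3*z)*cos(3*z) dz = exp(3*z)*cos(3*z)/3 + I. Substituting back brings back I: I = exp(3*z)*sin(3*z)/3 - exp(3*z)*cos(3*z)/3 − I.
Solving for I: (1 + 1)·I equals the remaining terms, so I = (1/2)·(exp(3*z)*sin(3*z)/3 - exp(3*z)*cos(3*z)/3).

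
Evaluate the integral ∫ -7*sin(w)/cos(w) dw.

7*log(cos(w)) + C

Let u = cos(w), so du = (-sin(w)) dw.
Rewriting, the integral becomes 7·∫ 1/u du = 7·log(u).
Substituting back, u = cos(w).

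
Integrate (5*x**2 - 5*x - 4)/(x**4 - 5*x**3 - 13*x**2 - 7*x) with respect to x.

4*log(x)/7 + 103*log(x - 7)/224 - 33*log(x + 1)/32 - 3/(4*x + 4) + C

Factor the denominator: x*(x - 7)*(x + 1)**2.
Partial-fraction decomposition: -33/(32*(x + 1)) + 3/(4*(x + 1)**2) + 103/(224*(x - 7)) + 4/(7*x).
Integrate each term; A/(x−a) gives A·log|x−a|; A/(x−a)² gives −A/(x−a).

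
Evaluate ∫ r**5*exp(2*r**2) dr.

Let u = r², du = 2r dr; rewrite as (1/2)∫ u^2·exp(2u) du.
Now integrate by parts 2 times.

(2*r**4 - 2*r**2 + 1)*exp(2*r**2)/8 + C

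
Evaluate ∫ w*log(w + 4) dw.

Use integration by parts with u = log(w + 4), dv = w dw.
Then du = 1/(w + 4) dw and v = w**2/2.

w**2*log(w + 4)/2 - w**2/4 + 2*w - 8*log(w + 4) + C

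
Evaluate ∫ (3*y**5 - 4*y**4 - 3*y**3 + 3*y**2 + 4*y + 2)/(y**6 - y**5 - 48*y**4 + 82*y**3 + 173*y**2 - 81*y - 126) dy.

3526*log(y - 6)/1911 - 73*log(y - 3)/192 + log(y - 1)/64 - 499*log(y + 1)/9408 + 3925*log(y + 7)/2496 - 1/(112*y + 112) + C

Factor the denominator: (y - 6)*(y - 3)*(y - 1)*(y + 1)**2*(y + 7).
Partial-fraction decomposition: 3925/(2496*(y + 7)) - 499/(9408*(y + 1)) + 1/(112*(y + 1)**2) + 1/(64*(y - 1)) - 73/(192*(y - 3)) + 3526/(1911*(y - 6)).
Integrate each term; A/(y−a) gives A·log|y−a|; A/(y−a)² gives −A/(y−a).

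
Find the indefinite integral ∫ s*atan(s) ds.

Use integration by parts with u = arctan(s), dv = s ds.
Then du = 1/(s**2 + 1) ds.

s**2*atan(s)/2 - s/2 + atan(s)/2 + C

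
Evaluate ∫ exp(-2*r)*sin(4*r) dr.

-exp(-2*r)*sin(4*r)/10 - exp(-2*r)*cos(4*r)/5 + C

Let I denote the integral. Integrate by parts with u = sin(4*r), dv = exp(-2*r) dr, so v = -exp(-2*r)/2: I = -exp(-2*r)*sin(4*r)/2 + 2·∫ exp(-2*r)*cos(4*r) dr.
Apply parts again with u = cos(4*r), dv = exp(-2*r) dr: ∫ exp(-2*r)*cos(4*r) dr = -exp(-2*r)*cos(4*r)/2 − 2·I. Substituting back brings back I: I = -exp(-2*r)*sin(4*r)/2 - exp(-2*r)*cos(4*r) − 4·I.
Solving for I: (1 + 4)·I equals the remaining terms, so I = (1/5)·(-exp(-2*r)*sin(4*r)/2 - exp(-2*r)*cos(4*r)).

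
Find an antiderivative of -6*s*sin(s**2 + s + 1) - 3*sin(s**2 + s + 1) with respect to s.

Let u = s**2 + s + 1, so du = (2*s + 1) ds.
Rewriting, the integral becomes -3·∫ sin(u) du = -3·-cos(u).
Substituting back, u = s**2 + s + 1.

3*cos(s**2 + s + 1) + C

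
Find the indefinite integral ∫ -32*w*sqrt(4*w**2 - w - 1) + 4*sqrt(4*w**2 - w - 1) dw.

-8*(4*w**2 - w - 1)**(3/2)/3 + C

Let u = 4*w**2 - w - 1, so du = (8*w - 1) dw.
Rewriting, the integral becomes -4·∫ √u du = -4·(2/3)u^(3/2).
Substituting back, u = 4*w**2 - w - 1.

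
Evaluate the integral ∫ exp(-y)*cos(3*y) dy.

Let I denote the integral. Integrate by parts with u = cos(3*y), dv = exp(-y) dy, so v = -exp(-y): I = -exp(-y)*cos(3*y) − 3·∫ exp(-y)*sin(3*y) dy.
Apply parts again with u = sin(3*y), dv = exp(-y) dy: ∫ exp(-y)*sin(3*y) dy = -exp(-y)*sin(3*y) + 3·I. Substituting back brings back I: I = 3*exp(-y)*sin(3*y) - exp(-y)*cos(3*y) − 9·I.
Solving for I: (1 + 9)·I equals the remaining terms, so I = (1/10)·(3*exp(-y)*sin(3*y) - exp(-y)*cos(3*y)).

3*exp(-y)*sin(3*y)/10 - exp(-y)*cos(3*y)/10 + C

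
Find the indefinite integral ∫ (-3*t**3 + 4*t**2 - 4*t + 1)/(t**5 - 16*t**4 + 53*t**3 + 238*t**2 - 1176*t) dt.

Factor the denominator: t*(t - 7)**2*(t - 6)*(t + 4).
Partial-fraction decomposition: 273/(4840*(t + 4)) - 527/(60*(t - 6)) + 51747/(5929*(t - 7)) - 860/(77*(t - 7)**2) - 1/(1176*t).
Integrate each term; A/(t−a) gives A·log|t−a|; A/(t−a)² gives −A/(t−a).

-log(t)/1176 + 51747*log(t - 7)/5929 - 527*log(t - 6)/60 + 273*log(t + 4)/4840 + 860/(77*t - 539) + C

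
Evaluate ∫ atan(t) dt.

t*atan(t) - log(t**2 + 1)/2 + C

Use integration by parts with u = arctan(t), dv = dt.
Then du = 1/(t**2 + 1) dt.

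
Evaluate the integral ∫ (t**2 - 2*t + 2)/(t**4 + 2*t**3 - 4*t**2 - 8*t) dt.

-log(t)/4 + log(t - 2)/16 + 3*log(t + 2)/16 - 5/(4*t + 8) + C

Factor the denominator: t*(t - 2)*(t + 2)**2.
Partial-fraction decomposition: 3/(16*(t + 2)) + 5/(4*(t + 2)**2) + 1/(16*(t - 2)) - 1/(4*t).
Integrate each term; A/(t−a) gives A·log|t−a|; A/(t−a)² gives −A/(t−a).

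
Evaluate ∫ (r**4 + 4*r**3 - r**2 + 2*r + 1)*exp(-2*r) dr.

(-r**4 - 6*r**3 - 8*r**2 - 10*r - 6)*exp(-2*r)/2 + C

Use integration by parts with u = r**4 + 4*r**3 - r**2 + 2*r + 1, dv = exp(-2*r) dr, so v = -exp(-2*r)/2.
Apply parts 4 times (tabular method): alternate signs, differentiate u down to 0, integrate dv up.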